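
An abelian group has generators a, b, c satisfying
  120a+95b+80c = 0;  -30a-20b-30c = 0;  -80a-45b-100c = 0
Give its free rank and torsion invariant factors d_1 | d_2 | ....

rank_ℚ(R)=3; free=3−3=0
SNF(R) diag = [5, 10, 20] → torsion [5, 10, 20]

Answer: M ≅ ℤ/5 ⊕ ℤ/10 ⊕ ℤ/20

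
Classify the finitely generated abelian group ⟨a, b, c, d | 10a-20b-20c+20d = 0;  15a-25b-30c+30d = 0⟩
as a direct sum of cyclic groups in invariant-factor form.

rank_ℚ(R)=2; free=4−2=2
SNF(R) diag = [5, 10] → torsion [5, 10]

Answer: M ≅ ℤ^2 ⊕ ℤ/5 ⊕ ℤ/10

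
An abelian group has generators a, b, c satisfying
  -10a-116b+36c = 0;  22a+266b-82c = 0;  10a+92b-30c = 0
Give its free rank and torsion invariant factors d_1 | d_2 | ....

rank_ℚ(R)=3; free=3−3=0
SNF(R) diag = [2, 2, 6] → torsion [2, 2, 6]

Answer: M ≅ ℤ/2 ⊕ ℤ/2 ⊕ ℤ/6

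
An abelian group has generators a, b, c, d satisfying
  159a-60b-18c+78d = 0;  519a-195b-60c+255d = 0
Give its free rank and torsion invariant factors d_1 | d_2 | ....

Answer: M ≅ ℤ^2 ⊕ ℤ/3 ⊕ ℤ/3

Derivation:
rank_ℚ(R)=2; free=4−2=2
SNF(R) diag = [3, 3] → torsion [3, 3]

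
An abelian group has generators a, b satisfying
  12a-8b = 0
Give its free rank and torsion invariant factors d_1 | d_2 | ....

Answer: M ≅ ℤ^1 ⊕ ℤ/4

Derivation:
rank_ℚ(R)=1; free=2−1=1
SNF(R) diag = [4] → torsion [4]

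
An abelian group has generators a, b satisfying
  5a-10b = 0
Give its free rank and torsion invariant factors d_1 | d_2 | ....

Answer: M ≅ ℤ^1 ⊕ ℤ/5

Derivation:
rank_ℚ(R)=1; free=2−1=1
SNF(R) diag = [5] → torsion [5]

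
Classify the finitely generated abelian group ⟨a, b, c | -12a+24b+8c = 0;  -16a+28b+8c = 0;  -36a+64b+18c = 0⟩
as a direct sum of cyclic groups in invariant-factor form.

Answer: M ≅ ℤ/2 ⊕ ℤ/4 ⊕ ℤ/4

Derivation:
rank_ℚ(R)=3; free=3−3=0
SNF(R) diag = [2, 4, 4] → torsion [2, 4, 4]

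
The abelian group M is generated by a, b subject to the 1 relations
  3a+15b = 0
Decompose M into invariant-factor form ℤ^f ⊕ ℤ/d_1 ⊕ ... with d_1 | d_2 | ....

Answer: M ≅ ℤ^1 ⊕ ℤ/3

Derivation:
rank_ℚ(R)=1; free=2−1=1
SNF(R) diag = [3] → torsion [3]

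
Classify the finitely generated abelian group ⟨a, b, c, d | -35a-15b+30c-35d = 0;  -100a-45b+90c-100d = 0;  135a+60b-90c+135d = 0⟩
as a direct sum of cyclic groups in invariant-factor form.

Answer: M ≅ ℤ^1 ⊕ ℤ/5 ⊕ ℤ/15 ⊕ ℤ/30

Derivation:
rank_ℚ(R)=3; free=4−3=1
SNF(R) diag = [5, 15, 30] → torsion [5, 15, 30]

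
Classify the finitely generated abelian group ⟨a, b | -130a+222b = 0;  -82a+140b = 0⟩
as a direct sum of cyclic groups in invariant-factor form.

rank_ℚ(R)=2; free=2−2=0
SNF(R) diag = [2, 2] → torsion [2, 2]

Answer: M ≅ ℤ/2 ⊕ ℤ/2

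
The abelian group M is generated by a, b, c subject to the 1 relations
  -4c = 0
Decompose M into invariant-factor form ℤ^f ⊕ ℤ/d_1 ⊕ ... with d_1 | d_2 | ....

Answer: M ≅ ℤ^2 ⊕ ℤ/4

Derivation:
rank_ℚ(R)=1; free=3−1=2
SNF(R) diag = [4] → torsion [4]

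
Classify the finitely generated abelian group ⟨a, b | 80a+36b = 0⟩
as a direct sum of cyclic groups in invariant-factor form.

Answer: M ≅ ℤ^1 ⊕ ℤ/4

Derivation:
rank_ℚ(R)=1; free=2−1=1
SNF(R) diag = [4] → torsion [4]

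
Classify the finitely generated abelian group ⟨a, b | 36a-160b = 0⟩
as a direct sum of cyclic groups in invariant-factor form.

Answer: M ≅ ℤ^1 ⊕ ℤ/4

Derivation:
rank_ℚ(R)=1; free=2−1=1
SNF(R) diag = [4] → torsion [4]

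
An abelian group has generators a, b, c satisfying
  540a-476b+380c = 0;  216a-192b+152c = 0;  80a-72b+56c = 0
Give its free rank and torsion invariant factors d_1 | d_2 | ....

Answer: M ≅ ℤ/4 ⊕ ℤ/8 ⊕ ℤ/8

Derivation:
rank_ℚ(R)=3; free=3−3=0
SNF(R) diag = [4, 8, 8] → torsion [4, 8, 8]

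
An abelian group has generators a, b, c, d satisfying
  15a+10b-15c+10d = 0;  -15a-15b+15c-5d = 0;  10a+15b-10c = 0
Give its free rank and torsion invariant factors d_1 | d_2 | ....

Answer: M ≅ ℤ^1 ⊕ ℤ/5 ⊕ ℤ/5 ⊕ ℤ/5

Derivation:
rank_ℚ(R)=3; free=4−3=1
SNF(R) diag = [5, 5, 5] → torsion [5, 5, 5]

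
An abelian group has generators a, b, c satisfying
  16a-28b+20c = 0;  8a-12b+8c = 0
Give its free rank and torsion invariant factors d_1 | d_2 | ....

rank_ℚ(R)=2; free=3−2=1
SNF(R) diag = [4, 4] → torsion [4, 4]

Answer: M ≅ ℤ^1 ⊕ ℤ/4 ⊕ ℤ/4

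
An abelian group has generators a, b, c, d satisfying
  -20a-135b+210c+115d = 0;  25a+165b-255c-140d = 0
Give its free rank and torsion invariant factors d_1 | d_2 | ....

rank_ℚ(R)=2; free=4−2=2
SNF(R) diag = [5, 15] → torsion [5, 15]

Answer: M ≅ ℤ^2 ⊕ ℤ/5 ⊕ ℤ/15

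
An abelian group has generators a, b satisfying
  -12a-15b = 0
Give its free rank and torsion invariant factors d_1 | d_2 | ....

Answer: M ≅ ℤ^1 ⊕ ℤ/3

Derivation:
rank_ℚ(R)=1; free=2−1=1
SNF(R) diag = [3] → torsion [3]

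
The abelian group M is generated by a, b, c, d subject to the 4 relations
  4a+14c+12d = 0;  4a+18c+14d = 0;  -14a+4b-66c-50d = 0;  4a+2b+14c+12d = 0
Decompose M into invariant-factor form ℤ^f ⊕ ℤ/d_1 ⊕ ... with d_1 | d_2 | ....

Answer: M ≅ ℤ/2 ⊕ ℤ/2 ⊕ ℤ/2 ⊕ ℤ/2

Derivation:
rank_ℚ(R)=4; free=4−4=0
SNF(R) diag = [2, 2, 2, 2] → torsion [2, 2, 2, 2]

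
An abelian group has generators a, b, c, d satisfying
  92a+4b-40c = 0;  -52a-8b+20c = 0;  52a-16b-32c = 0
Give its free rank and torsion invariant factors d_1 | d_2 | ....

Answer: M ≅ ℤ^1 ⊕ ℤ/4 ⊕ ℤ/12 ⊕ ℤ/12

Derivation:
rank_ℚ(R)=3; free=4−3=1
SNF(R) diag = [4, 12, 12] → torsion [4, 12, 12]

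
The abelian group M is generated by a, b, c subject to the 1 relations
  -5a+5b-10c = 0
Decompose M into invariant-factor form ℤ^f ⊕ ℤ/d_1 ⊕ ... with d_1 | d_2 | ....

rank_ℚ(R)=1; free=3−1=2
SNF(R) diag = [5] → torsion [5]

Answer: M ≅ ℤ^2 ⊕ ℤ/5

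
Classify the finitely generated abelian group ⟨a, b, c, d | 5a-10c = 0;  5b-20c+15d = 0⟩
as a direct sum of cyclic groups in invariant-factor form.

Answer: M ≅ ℤ^2 ⊕ ℤ/5 ⊕ ℤ/5

Derivation:
rank_ℚ(R)=2; free=4−2=2
SNF(R) diag = [5, 5] → torsion [5, 5]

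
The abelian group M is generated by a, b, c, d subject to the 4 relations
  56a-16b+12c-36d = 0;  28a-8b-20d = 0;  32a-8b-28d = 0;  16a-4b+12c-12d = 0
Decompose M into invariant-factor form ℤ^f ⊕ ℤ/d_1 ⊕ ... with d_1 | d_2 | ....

Answer: M ≅ ℤ/4 ⊕ ℤ/4 ⊕ ℤ/4 ⊕ ℤ/12

Derivation:
rank_ℚ(R)=4; free=4−4=0
SNF(R) diag = [4, 4, 4, 12] → torsion [4, 4, 4, 12]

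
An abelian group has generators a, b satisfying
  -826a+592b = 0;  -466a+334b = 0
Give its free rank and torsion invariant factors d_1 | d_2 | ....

Answer: M ≅ ℤ/2 ⊕ ℤ/6

Derivation:
rank_ℚ(R)=2; free=2−2=0
SNF(R) diag = [2, 6] → torsion [2, 6]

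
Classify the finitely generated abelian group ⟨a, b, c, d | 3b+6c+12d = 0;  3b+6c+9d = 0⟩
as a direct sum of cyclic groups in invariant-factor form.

Answer: M ≅ ℤ^2 ⊕ ℤ/3 ⊕ ℤ/3

Derivation:
rank_ℚ(R)=2; free=4−2=2
SNF(R) diag = [3, 3] → torsion [3, 3]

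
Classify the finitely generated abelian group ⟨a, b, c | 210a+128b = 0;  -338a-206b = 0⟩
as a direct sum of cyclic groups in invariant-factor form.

rank_ℚ(R)=2; free=3−2=1
SNF(R) diag = [2, 2] → torsion [2, 2]

Answer: M ≅ ℤ^1 ⊕ ℤ/2 ⊕ ℤ/2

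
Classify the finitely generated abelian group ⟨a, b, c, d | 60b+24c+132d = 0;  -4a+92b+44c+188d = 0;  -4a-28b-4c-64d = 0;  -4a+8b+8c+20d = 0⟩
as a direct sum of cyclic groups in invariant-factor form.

rank_ℚ(R)=4; free=4−4=0
SNF(R) diag = [4, 12, 12, 12] → torsion [4, 12, 12, 12]

Answer: M ≅ ℤ/4 ⊕ ℤ/12 ⊕ ℤ/12 ⊕ ℤ/12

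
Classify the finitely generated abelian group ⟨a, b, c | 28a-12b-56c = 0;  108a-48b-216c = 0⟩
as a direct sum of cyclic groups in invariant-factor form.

Answer: M ≅ ℤ^1 ⊕ ℤ/4 ⊕ ℤ/12

Derivation:
rank_ℚ(R)=2; free=3−2=1
SNF(R) diag = [4, 12] → torsion [4, 12]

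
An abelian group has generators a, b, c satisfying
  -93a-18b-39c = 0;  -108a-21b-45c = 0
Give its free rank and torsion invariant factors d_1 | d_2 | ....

Answer: M ≅ ℤ^1 ⊕ ℤ/3 ⊕ ℤ/3

Derivation:
rank_ℚ(R)=2; free=3−2=1
SNF(R) diag = [3, 3] → torsion [3, 3]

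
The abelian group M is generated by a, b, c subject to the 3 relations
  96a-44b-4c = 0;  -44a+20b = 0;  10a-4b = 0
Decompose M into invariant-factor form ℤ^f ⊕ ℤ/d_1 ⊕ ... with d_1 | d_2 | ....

rank_ℚ(R)=3; free=3−3=0
SNF(R) diag = [2, 4, 12] → torsion [2, 4, 12]

Answer: M ≅ ℤ/2 ⊕ ℤ/4 ⊕ ℤ/12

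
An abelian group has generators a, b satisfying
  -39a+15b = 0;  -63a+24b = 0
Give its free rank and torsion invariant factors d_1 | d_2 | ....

Answer: M ≅ ℤ/3 ⊕ ℤ/3

Derivation:
rank_ℚ(R)=2; free=2−2=0
SNF(R) diag = [3, 3] → torsion [3, 3]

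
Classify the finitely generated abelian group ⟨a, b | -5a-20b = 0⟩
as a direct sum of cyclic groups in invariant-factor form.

Answer: M ≅ ℤ^1 ⊕ ℤ/5

Derivation:
rank_ℚ(R)=1; free=2−1=1
SNF(R) diag = [5] → torsion [5]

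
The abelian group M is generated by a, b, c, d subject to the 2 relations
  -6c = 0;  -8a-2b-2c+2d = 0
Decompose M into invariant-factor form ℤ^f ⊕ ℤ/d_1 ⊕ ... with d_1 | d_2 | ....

rank_ℚ(R)=2; free=4−2=2
SNF(R) diag = [2, 6] → torsion [2, 6]

Answer: M ≅ ℤ^2 ⊕ ℤ/2 ⊕ ℤ/6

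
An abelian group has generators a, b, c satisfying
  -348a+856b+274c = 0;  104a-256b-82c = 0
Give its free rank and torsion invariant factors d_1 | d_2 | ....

rank_ℚ(R)=2; free=3−2=1
SNF(R) diag = [2, 4] → torsion [2, 4]

Answer: M ≅ ℤ^1 ⊕ ℤ/2 ⊕ ℤ/4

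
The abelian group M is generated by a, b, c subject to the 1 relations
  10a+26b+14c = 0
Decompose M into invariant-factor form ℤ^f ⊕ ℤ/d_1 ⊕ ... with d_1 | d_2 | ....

Answer: M ≅ ℤ^2 ⊕ ℤ/2

Derivation:
rank_ℚ(R)=1; free=3−1=2
SNF(R) diag = [2] → torsion [2]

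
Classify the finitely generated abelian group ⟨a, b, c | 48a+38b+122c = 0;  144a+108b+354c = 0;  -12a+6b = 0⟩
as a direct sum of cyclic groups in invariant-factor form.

Answer: M ≅ ℤ/2 ⊕ ℤ/6 ⊕ ℤ/12

Derivation:
rank_ℚ(R)=3; free=3−3=0
SNF(R) diag = [2, 6, 12] → torsion [2, 6, 12]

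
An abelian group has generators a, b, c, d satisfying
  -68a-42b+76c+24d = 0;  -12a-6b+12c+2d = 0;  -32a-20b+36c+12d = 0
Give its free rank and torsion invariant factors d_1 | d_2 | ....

rank_ℚ(R)=3; free=4−3=1
SNF(R) diag = [2, 2, 4] → torsion [2, 2, 4]

Answer: M ≅ ℤ^1 ⊕ ℤ/2 ⊕ ℤ/2 ⊕ ℤ/4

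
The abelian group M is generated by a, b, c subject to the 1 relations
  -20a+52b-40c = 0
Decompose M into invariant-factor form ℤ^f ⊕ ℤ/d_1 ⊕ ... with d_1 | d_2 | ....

rank_ℚ(R)=1; free=3−1=2
SNF(R) diag = [4] → torsion [4]

Answer: M ≅ ℤ^2 ⊕ ℤ/4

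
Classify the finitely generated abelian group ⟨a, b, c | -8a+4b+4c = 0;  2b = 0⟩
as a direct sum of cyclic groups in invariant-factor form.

rank_ℚ(R)=2; free=3−2=1
SNF(R) diag = [2, 4] → torsion [2, 4]

Answer: M ≅ ℤ^1 ⊕ ℤ/2 ⊕ ℤ/4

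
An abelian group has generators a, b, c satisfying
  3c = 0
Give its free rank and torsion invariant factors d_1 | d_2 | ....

rank_ℚ(R)=1; free=3−1=2
SNF(R) diag = [3] → torsion [3]

Answer: M ≅ ℤ^2 ⊕ ℤ/3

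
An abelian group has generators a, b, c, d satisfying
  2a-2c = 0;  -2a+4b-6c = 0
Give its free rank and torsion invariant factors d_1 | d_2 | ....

Answer: M ≅ ℤ^2 ⊕ ℤ/2 ⊕ ℤ/4

Derivation:
rank_ℚ(R)=2; free=4−2=2
SNF(R) diag = [2, 4] → torsion [2, 4]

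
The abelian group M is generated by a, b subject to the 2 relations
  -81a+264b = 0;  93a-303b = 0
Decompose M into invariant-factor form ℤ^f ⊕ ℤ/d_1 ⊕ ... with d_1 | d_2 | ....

rank_ℚ(R)=2; free=2−2=0
SNF(R) diag = [3, 3] → torsion [3, 3]

Answer: M ≅ ℤ/3 ⊕ ℤ/3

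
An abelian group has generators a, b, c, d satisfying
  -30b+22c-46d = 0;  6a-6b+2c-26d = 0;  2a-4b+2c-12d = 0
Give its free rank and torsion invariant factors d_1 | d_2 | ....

Answer: M ≅ ℤ^1 ⊕ ℤ/2 ⊕ ℤ/2 ⊕ ℤ/6

Derivation:
rank_ℚ(R)=3; free=4−3=1
SNF(R) diag = [2, 2, 6] → torsion [2, 2, 6]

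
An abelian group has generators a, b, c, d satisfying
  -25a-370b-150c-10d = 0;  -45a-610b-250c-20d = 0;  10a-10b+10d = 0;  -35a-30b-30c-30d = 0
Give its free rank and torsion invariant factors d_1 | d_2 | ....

rank_ℚ(R)=4; free=4−4=0
SNF(R) diag = [5, 10, 10, 20] → torsion [5, 10, 10, 20]

Answer: M ≅ ℤ/5 ⊕ ℤ/10 ⊕ ℤ/10 ⊕ ℤ/20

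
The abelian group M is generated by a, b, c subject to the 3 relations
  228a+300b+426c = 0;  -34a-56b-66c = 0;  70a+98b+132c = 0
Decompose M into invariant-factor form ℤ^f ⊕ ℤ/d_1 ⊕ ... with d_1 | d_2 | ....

Answer: M ≅ ℤ/2 ⊕ ℤ/6 ⊕ ℤ/18

Derivation:
rank_ℚ(R)=3; free=3−3=0
SNF(R) diag = [2, 6, 18] → torsion [2, 6, 18]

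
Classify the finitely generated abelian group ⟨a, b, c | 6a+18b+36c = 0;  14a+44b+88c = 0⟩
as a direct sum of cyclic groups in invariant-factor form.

Answer: M ≅ ℤ^1 ⊕ ℤ/2 ⊕ ℤ/6

Derivation:
rank_ℚ(R)=2; free=3−2=1
SNF(R) diag = [2, 6] → torsion [2, 6]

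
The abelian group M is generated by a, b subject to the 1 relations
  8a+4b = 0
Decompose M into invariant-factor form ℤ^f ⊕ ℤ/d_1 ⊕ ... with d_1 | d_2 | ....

rank_ℚ(R)=1; free=2−1=1
SNF(R) diag = [4] → torsion [4]

Answer: M ≅ ℤ^1 ⊕ ℤ/4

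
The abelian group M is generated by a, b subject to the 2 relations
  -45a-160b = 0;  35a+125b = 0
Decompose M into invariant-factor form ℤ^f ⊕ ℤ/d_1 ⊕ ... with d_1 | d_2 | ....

rank_ℚ(R)=2; free=2−2=0
SNF(R) diag = [5, 5] → torsion [5, 5]

Answer: M ≅ ℤ/5 ⊕ ℤ/5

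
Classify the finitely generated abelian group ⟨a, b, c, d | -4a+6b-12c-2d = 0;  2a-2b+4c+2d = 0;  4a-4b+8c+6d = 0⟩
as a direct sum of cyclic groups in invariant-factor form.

Answer: M ≅ ℤ^1 ⊕ ℤ/2 ⊕ ℤ/2 ⊕ ℤ/2

Derivation:
rank_ℚ(R)=3; free=4−3=1
SNF(R) diag = [2, 2, 2] → torsion [2, 2, 2]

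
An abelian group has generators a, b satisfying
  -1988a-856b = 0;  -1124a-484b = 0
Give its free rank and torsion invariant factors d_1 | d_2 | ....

rank_ℚ(R)=2; free=2−2=0
SNF(R) diag = [4, 12] → torsion [4, 12]

Answer: M ≅ ℤ/4 ⊕ ℤ/12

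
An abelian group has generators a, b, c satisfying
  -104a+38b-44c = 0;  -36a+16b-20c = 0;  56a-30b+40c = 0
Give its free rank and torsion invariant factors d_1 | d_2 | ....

rank_ℚ(R)=3; free=3−3=0
SNF(R) diag = [2, 4, 12] → torsion [2, 4, 12]

Answer: M ≅ ℤ/2 ⊕ ℤ/4 ⊕ ℤ/12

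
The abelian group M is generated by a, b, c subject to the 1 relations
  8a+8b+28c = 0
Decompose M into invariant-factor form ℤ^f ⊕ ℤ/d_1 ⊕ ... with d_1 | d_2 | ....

rank_ℚ(R)=1; free=3−1=2
SNF(R) diag = [4] → torsion [4]

Answer: M ≅ ℤ^2 ⊕ ℤ/4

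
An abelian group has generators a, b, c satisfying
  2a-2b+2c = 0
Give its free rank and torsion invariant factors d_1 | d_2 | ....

rank_ℚ(R)=1; free=3−1=2
SNF(R) diag = [2] → torsion [2]

Answer: M ≅ ℤ^2 ⊕ ℤ/2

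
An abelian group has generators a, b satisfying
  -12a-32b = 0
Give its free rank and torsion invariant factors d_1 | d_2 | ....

rank_ℚ(R)=1; free=2−1=1
SNF(R) diag = [4] → torsion [4]

Answer: M ≅ ℤ^1 ⊕ ℤ/4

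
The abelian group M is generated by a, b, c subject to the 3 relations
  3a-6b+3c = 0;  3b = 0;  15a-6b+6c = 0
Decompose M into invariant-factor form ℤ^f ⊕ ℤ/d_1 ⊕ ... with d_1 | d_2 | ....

Answer: M ≅ ℤ/3 ⊕ ℤ/3 ⊕ ℤ/9

Derivation:
rank_ℚ(R)=3; free=3−3=0
SNF(R) diag = [3, 3, 9] → torsion [3, 3, 9]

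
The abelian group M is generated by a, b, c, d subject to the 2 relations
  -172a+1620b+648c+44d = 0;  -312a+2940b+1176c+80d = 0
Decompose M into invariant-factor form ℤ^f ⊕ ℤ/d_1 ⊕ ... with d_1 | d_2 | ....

rank_ℚ(R)=2; free=4−2=2
SNF(R) diag = [4, 4] → torsion [4, 4]

Answer: M ≅ ℤ^2 ⊕ ℤ/4 ⊕ ℤ/4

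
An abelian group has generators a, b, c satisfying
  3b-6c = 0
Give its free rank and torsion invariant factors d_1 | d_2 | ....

Answer: M ≅ ℤ^2 ⊕ ℤ/3

Derivation:
rank_ℚ(R)=1; free=3−1=2
SNF(R) diag = [3] → torsion [3]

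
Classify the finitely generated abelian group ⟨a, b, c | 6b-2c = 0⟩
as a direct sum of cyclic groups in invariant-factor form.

Answer: M ≅ ℤ^2 ⊕ ℤ/2

Derivation:
rank_ℚ(R)=1; free=3−1=2
SNF(R) diag = [2] → torsion [2]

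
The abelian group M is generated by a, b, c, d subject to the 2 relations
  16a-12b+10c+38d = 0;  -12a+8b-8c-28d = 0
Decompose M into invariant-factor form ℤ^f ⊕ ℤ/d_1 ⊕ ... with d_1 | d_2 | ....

rank_ℚ(R)=2; free=4−2=2
SNF(R) diag = [2, 4] → torsion [2, 4]

Answer: M ≅ ℤ^2 ⊕ ℤ/2 ⊕ ℤ/4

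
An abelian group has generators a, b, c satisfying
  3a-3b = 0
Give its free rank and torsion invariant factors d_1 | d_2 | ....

rank_ℚ(R)=1; free=3−1=2
SNF(R) diag = [3] → torsion [3]

Answer: M ≅ ℤ^2 ⊕ ℤ/3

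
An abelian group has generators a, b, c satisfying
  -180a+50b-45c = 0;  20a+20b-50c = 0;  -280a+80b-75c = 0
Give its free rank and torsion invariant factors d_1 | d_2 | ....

Answer: M ≅ ℤ/5 ⊕ ℤ/10 ⊕ ℤ/20

Derivation:
rank_ℚ(R)=3; free=3−3=0
SNF(R) diag = [5, 10, 20] → torsion [5, 10, 20]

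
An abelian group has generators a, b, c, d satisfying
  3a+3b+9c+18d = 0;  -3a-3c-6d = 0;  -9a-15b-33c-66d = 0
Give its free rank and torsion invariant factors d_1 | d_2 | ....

rank_ℚ(R)=3; free=4−3=1
SNF(R) diag = [3, 3, 6] → torsion [3, 3, 6]

Answer: M ≅ ℤ^1 ⊕ ℤ/3 ⊕ ℤ/3 ⊕ ℤ/6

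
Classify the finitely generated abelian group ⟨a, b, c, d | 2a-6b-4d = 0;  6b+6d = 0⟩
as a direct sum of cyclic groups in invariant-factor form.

rank_ℚ(R)=2; free=4−2=2
SNF(R) diag = [2, 6] → torsion [2, 6]

Answer: M ≅ ℤ^2 ⊕ ℤ/2 ⊕ ℤ/6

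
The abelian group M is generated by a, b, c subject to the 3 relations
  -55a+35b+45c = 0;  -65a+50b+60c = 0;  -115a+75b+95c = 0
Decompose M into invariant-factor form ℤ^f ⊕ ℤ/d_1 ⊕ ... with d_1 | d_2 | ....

rank_ℚ(R)=3; free=3−3=0
SNF(R) diag = [5, 5, 10] → torsion [5, 5, 10]

Answer: M ≅ ℤ/5 ⊕ ℤ/5 ⊕ ℤ/10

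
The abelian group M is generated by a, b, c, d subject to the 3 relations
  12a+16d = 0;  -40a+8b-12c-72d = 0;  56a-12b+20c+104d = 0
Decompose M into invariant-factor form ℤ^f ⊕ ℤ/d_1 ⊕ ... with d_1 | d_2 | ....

Answer: M ≅ ℤ^1 ⊕ ℤ/4 ⊕ ℤ/4 ⊕ ℤ/4

Derivation:
rank_ℚ(R)=3; free=4−3=1
SNF(R) diag = [4, 4, 4] → torsion [4, 4, 4]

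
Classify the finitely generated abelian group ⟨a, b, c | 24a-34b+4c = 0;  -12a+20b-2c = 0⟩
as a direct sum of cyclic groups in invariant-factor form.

rank_ℚ(R)=2; free=3−2=1
SNF(R) diag = [2, 6] → torsion [2, 6]

Answer: M ≅ ℤ^1 ⊕ ℤ/2 ⊕ ℤ/6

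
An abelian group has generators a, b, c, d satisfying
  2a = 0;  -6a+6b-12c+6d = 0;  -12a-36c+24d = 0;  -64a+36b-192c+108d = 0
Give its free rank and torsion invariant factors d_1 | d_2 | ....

rank_ℚ(R)=4; free=4−4=0
SNF(R) diag = [2, 6, 12, 24] → torsion [2, 6, 12, 24]

Answer: M ≅ ℤ/2 ⊕ ℤ/6 ⊕ ℤ/12 ⊕ ℤ/24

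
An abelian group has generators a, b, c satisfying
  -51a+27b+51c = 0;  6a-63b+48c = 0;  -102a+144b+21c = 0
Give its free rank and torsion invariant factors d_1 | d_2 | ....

rank_ℚ(R)=3; free=3−3=0
SNF(R) diag = [3, 9, 27] → torsion [3, 9, 27]

Answer: M ≅ ℤ/3 ⊕ ℤ/9 ⊕ ℤ/27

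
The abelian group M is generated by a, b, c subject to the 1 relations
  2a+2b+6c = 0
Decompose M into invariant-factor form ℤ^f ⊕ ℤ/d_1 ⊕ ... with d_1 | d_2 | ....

rank_ℚ(R)=1; free=3−1=2
SNF(R) diag = [2] → torsion [2]

Answer: M ≅ ℤ^2 ⊕ ℤ/2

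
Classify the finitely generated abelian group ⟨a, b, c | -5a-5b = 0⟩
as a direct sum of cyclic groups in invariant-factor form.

Answer: M ≅ ℤ^2 ⊕ ℤ/5

Derivation:
rank_ℚ(R)=1; free=3−1=2
SNF(R) diag = [5] → torsion [5]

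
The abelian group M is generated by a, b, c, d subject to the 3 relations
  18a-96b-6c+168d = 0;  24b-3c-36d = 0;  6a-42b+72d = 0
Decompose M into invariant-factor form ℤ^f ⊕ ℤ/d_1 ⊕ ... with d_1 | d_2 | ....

Answer: M ≅ ℤ^1 ⊕ ℤ/3 ⊕ ℤ/6 ⊕ ℤ/6

Derivation:
rank_ℚ(R)=3; free=4−3=1
SNF(R) diag = [3, 6, 6] → torsion [3, 6, 6]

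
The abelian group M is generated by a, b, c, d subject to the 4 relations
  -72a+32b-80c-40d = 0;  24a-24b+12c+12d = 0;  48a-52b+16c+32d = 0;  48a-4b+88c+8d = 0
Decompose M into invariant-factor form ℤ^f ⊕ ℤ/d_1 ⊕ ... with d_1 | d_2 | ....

rank_ℚ(R)=4; free=4−4=0
SNF(R) diag = [4, 12, 24, 48] → torsion [4, 12, 24, 48]

Answer: M ≅ ℤ/4 ⊕ ℤ/12 ⊕ ℤ/24 ⊕ ℤ/48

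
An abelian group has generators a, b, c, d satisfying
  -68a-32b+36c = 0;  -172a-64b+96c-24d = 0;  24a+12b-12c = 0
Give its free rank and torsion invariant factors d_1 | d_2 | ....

Answer: M ≅ ℤ^1 ⊕ ℤ/4 ⊕ ℤ/12 ⊕ ℤ/12

Derivation:
rank_ℚ(R)=3; free=4−3=1
SNF(R) diag = [4, 12, 12] → torsion [4, 12, 12]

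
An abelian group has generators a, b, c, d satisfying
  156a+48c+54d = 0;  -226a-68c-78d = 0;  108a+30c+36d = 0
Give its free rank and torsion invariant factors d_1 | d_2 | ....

rank_ℚ(R)=3; free=4−3=1
SNF(R) diag = [2, 6, 18] → torsion [2, 6, 18]

Answer: M ≅ ℤ^1 ⊕ ℤ/2 ⊕ ℤ/6 ⊕ ℤ/18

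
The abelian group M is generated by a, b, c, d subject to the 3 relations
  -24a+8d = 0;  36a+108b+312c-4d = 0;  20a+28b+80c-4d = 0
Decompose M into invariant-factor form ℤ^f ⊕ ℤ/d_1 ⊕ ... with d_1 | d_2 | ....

rank_ℚ(R)=3; free=4−3=1
SNF(R) diag = [4, 8, 24] → torsion [4, 8, 24]

Answer: M ≅ ℤ^1 ⊕ ℤ/4 ⊕ ℤ/8 ⊕ ℤ/24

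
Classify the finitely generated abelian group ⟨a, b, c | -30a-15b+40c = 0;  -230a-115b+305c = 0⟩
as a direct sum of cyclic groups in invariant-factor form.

rank_ℚ(R)=2; free=3−2=1
SNF(R) diag = [5, 5] → torsion [5, 5]

Answer: M ≅ ℤ^1 ⊕ ℤ/5 ⊕ ℤ/5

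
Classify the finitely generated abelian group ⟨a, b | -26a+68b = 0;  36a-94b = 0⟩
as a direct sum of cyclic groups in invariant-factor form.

rank_ℚ(R)=2; free=2−2=0
SNF(R) diag = [2, 2] → torsion [2, 2]

Answer: M ≅ ℤ/2 ⊕ ℤ/2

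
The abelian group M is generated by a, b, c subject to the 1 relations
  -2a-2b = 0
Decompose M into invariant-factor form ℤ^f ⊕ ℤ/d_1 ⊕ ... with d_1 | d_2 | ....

Answer: M ≅ ℤ^2 ⊕ ℤ/2

Derivation:
rank_ℚ(R)=1; free=3−1=2
SNF(R) diag = [2] → torsion [2]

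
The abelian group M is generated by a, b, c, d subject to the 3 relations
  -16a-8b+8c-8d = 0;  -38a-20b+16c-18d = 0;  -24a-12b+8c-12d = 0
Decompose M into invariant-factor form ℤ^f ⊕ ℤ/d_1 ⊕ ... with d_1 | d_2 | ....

Answer: M ≅ ℤ^1 ⊕ ℤ/2 ⊕ ℤ/4 ⊕ ℤ/8

Derivation:
rank_ℚ(R)=3; free=4−3=1
SNF(R) diag = [2, 4, 8] → torsion [2, 4, 8]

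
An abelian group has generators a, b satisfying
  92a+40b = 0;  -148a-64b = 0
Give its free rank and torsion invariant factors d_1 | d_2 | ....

rank_ℚ(R)=2; free=2−2=0
SNF(R) diag = [4, 8] → torsion [4, 8]

Answer: M ≅ ℤ/4 ⊕ ℤ/8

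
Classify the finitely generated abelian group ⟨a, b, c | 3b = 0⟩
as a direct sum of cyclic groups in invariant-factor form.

rank_ℚ(R)=1; free=3−1=2
SNF(R) diag = [3] → torsion [3]

Answer: M ≅ ℤ^2 ⊕ ℤ/3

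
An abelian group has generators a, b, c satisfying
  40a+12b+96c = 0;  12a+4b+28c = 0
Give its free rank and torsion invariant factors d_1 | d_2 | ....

Answer: M ≅ ℤ^1 ⊕ ℤ/4 ⊕ ℤ/4

Derivation:
rank_ℚ(R)=2; free=3−2=1
SNF(R) diag = [4, 4] → torsion [4, 4]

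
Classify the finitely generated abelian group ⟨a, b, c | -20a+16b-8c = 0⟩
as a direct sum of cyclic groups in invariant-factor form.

rank_ℚ(R)=1; free=3−1=2
SNF(R) diag = [4] → torsion [4]

Answer: M ≅ ℤ^2 ⊕ ℤ/4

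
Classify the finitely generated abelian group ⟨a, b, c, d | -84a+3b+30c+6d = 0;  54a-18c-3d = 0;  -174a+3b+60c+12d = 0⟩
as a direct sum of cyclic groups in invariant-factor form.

rank_ℚ(R)=3; free=4−3=1
SNF(R) diag = [3, 3, 6] → torsion [3, 3, 6]

Answer: M ≅ ℤ^1 ⊕ ℤ/3 ⊕ ℤ/3 ⊕ ℤ/6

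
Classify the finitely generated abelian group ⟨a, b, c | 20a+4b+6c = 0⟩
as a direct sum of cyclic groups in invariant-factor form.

rank_ℚ(R)=1; free=3−1=2
SNF(R) diag = [2] → torsion [2]

Answer: M ≅ ℤ^2 ⊕ ℤ/2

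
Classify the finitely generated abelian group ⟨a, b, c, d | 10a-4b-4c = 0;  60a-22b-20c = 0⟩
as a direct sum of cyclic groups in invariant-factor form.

Answer: M ≅ ℤ^2 ⊕ ℤ/2 ⊕ ℤ/2

Derivation:
rank_ℚ(R)=2; free=4−2=2
SNF(R) diag = [2, 2] → torsion [2, 2]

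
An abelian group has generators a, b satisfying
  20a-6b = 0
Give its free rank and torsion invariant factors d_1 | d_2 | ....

rank_ℚ(R)=1; free=2−1=1
SNF(R) diag = [2] → torsion [2]

Answer: M ≅ ℤ^1 ⊕ ℤ/2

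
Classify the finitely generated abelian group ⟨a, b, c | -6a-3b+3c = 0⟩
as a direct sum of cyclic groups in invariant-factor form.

rank_ℚ(R)=1; free=3−1=2
SNF(R) diag = [3] → torsion [3]

Answer: M ≅ ℤ^2 ⊕ ℤ/3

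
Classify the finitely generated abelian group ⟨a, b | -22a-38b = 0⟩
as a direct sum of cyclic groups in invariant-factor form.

Answer: M ≅ ℤ^1 ⊕ ℤ/2

Derivation:
rank_ℚ(R)=1; free=2−1=1
SNF(R) diag = [2] → torsion [2]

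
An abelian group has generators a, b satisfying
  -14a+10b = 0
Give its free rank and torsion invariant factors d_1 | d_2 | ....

rank_ℚ(R)=1; free=2−1=1
SNF(R) diag = [2] → torsion [2]

Answer: M ≅ ℤ^1 ⊕ ℤ/2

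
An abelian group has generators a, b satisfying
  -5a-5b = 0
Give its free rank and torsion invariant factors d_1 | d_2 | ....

rank_ℚ(R)=1; free=2−1=1
SNF(R) diag = [5] → torsion [5]

Answer: M ≅ ℤ^1 ⊕ ℤ/5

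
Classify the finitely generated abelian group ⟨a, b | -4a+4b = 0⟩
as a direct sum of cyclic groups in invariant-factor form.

rank_ℚ(R)=1; free=2−1=1
SNF(R) diag = [4] → torsion [4]

Answer: M ≅ ℤ^1 ⊕ ℤ/4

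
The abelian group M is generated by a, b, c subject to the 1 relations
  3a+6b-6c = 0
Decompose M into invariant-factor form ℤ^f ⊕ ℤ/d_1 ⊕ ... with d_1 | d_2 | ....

Answer: M ≅ ℤ^2 ⊕ ℤ/3

Derivation:
rank_ℚ(R)=1; free=3−1=2
SNF(R) diag = [3] → torsion [3]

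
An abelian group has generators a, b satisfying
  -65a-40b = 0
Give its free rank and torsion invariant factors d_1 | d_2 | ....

Answer: M ≅ ℤ^1 ⊕ ℤ/5

Derivation:
rank_ℚ(R)=1; free=2−1=1
SNF(R) diag = [5] → torsion [5]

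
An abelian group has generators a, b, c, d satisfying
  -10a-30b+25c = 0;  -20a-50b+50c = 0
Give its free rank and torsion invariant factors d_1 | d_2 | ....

rank_ℚ(R)=2; free=4−2=2
SNF(R) diag = [5, 10] → torsion [5, 10]

Answer: M ≅ ℤ^2 ⊕ ℤ/5 ⊕ ℤ/10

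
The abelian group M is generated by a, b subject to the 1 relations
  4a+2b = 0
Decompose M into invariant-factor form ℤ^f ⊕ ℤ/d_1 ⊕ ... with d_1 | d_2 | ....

rank_ℚ(R)=1; free=2−1=1
SNF(R) diag = [2] → torsion [2]

Answer: M ≅ ℤ^1 ⊕ ℤ/2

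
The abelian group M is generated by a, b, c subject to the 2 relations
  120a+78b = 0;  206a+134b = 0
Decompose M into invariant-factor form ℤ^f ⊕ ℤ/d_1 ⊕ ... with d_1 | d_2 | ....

rank_ℚ(R)=2; free=3−2=1
SNF(R) diag = [2, 6] → torsion [2, 6]

Answer: M ≅ ℤ^1 ⊕ ℤ/2 ⊕ ℤ/6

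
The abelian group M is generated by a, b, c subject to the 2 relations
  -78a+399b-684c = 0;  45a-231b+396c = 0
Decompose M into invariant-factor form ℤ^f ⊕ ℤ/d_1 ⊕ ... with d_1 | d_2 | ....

Answer: M ≅ ℤ^1 ⊕ ℤ/3 ⊕ ℤ/3

Derivation:
rank_ℚ(R)=2; free=3−2=1
SNF(R) diag = [3, 3] → torsion [3, 3]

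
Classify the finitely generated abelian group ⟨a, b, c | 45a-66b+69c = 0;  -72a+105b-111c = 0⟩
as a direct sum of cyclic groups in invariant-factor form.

Answer: M ≅ ℤ^1 ⊕ ℤ/3 ⊕ ℤ/9

Derivation:
rank_ℚ(R)=2; free=3−2=1
SNF(R) diag = [3, 9] → torsion [3, 9]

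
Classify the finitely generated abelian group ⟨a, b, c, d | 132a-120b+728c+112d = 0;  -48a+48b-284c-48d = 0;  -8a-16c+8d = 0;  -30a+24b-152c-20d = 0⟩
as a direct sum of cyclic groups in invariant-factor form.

Answer: M ≅ ℤ/2 ⊕ ℤ/4 ⊕ ℤ/8 ⊕ ℤ/24

Derivation:
rank_ℚ(R)=4; free=4−4=0
SNF(R) diag = [2, 4, 8, 24] → torsion [2, 4, 8, 24]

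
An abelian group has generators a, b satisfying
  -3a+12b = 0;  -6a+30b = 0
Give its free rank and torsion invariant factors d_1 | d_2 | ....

rank_ℚ(R)=2; free=2−2=0
SNF(R) diag = [3, 6] → torsion [3, 6]

Answer: M ≅ ℤ/3 ⊕ ℤ/6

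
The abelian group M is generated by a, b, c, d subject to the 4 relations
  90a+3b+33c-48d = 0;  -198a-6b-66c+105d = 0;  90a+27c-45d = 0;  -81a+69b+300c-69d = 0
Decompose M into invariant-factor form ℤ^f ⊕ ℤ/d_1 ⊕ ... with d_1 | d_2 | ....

Answer: M ≅ ℤ/3 ⊕ ℤ/9 ⊕ ℤ/27 ⊕ ℤ/81

Derivation:
rank_ℚ(R)=4; free=4−4=0
SNF(R) diag = [3, 9, 27, 81] → torsion [3, 9, 27, 81]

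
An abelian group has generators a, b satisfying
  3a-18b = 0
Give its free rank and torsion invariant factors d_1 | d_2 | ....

rank_ℚ(R)=1; free=2−1=1
SNF(R) diag = [3] → torsion [3]

Answer: M ≅ ℤ^1 ⊕ ℤ/3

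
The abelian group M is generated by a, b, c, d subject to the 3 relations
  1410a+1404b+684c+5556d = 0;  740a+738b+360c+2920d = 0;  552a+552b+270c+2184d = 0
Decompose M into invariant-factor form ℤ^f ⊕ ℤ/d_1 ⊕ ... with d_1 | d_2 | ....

Answer: M ≅ ℤ^1 ⊕ ℤ/2 ⊕ ℤ/6 ⊕ ℤ/18

Derivation:
rank_ℚ(R)=3; free=4−3=1
SNF(R) diag = [2, 6, 18] → torsion [2, 6, 18]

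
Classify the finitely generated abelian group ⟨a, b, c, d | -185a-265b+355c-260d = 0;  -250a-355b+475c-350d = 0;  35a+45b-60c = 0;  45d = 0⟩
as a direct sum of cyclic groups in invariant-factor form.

rank_ℚ(R)=4; free=4−4=0
SNF(R) diag = [5, 5, 15, 45] → torsion [5, 5, 15, 45]

Answer: M ≅ ℤ/5 ⊕ ℤ/5 ⊕ ℤ/15 ⊕ ℤ/45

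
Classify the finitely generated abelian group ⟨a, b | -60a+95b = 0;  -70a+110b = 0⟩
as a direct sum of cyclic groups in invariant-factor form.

Answer: M ≅ ℤ/5 ⊕ ℤ/10

Derivation:
rank_ℚ(R)=2; free=2−2=0
SNF(R) diag = [5, 10] → torsion [5, 10]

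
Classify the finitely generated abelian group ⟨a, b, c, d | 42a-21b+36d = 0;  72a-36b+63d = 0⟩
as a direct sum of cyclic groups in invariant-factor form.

rank_ℚ(R)=2; free=4−2=2
SNF(R) diag = [3, 9] → torsion [3, 9]

Answer: M ≅ ℤ^2 ⊕ ℤ/3 ⊕ ℤ/9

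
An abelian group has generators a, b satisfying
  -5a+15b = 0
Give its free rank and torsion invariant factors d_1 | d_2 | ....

Answer: M ≅ ℤ^1 ⊕ ℤ/5

Derivation:
rank_ℚ(R)=1; free=2−1=1
SNF(R) diag = [5] → torsion [5]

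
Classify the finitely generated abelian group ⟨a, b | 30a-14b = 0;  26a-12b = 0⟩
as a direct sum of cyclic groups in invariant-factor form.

Answer: M ≅ ℤ/2 ⊕ ℤ/2

Derivation:
rank_ℚ(R)=2; free=2−2=0
SNF(R) diag = [2, 2] → torsion [2, 2]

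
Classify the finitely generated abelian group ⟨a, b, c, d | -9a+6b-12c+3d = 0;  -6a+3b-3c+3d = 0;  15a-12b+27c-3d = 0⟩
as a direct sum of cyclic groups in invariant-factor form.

rank_ℚ(R)=3; free=4−3=1
SNF(R) diag = [3, 3, 3] → torsion [3, 3, 3]

Answer: M ≅ ℤ^1 ⊕ ℤ/3 ⊕ ℤ/3 ⊕ ℤ/3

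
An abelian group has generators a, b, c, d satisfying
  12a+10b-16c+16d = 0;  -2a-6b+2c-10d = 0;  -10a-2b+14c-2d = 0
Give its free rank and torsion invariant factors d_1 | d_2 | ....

rank_ℚ(R)=3; free=4−3=1
SNF(R) diag = [2, 2, 4] → torsion [2, 2, 4]

Answer: M ≅ ℤ^1 ⊕ ℤ/2 ⊕ ℤ/2 ⊕ ℤ/4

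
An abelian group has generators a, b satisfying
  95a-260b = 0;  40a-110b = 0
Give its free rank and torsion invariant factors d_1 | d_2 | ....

rank_ℚ(R)=2; free=2−2=0
SNF(R) diag = [5, 10] → torsion [5, 10]

Answer: M ≅ ℤ/5 ⊕ ℤ/10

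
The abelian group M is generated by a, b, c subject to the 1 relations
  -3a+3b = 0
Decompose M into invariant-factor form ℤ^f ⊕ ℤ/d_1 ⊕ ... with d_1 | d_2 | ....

rank_ℚ(R)=1; free=3−1=2
SNF(R) diag = [3] → torsion [3]

Answer: M ≅ ℤ^2 ⊕ ℤ/3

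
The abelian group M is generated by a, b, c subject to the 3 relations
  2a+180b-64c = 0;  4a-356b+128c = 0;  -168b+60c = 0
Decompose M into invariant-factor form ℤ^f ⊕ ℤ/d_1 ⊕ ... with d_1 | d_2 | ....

rank_ℚ(R)=3; free=3−3=0
SNF(R) diag = [2, 4, 12] → torsion [2, 4, 12]

Answer: M ≅ ℤ/2 ⊕ ℤ/4 ⊕ ℤ/12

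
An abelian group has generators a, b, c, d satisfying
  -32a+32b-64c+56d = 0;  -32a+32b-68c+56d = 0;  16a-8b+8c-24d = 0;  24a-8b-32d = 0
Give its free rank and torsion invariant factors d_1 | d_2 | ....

rank_ℚ(R)=4; free=4−4=0
SNF(R) diag = [4, 8, 8, 8] → torsion [4, 8, 8, 8]

Answer: M ≅ ℤ/4 ⊕ ℤ/8 ⊕ ℤ/8 ⊕ ℤ/8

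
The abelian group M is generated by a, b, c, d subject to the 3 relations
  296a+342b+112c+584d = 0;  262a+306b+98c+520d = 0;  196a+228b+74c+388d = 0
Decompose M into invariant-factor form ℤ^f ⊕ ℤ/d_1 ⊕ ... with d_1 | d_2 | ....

Answer: M ≅ ℤ^1 ⊕ ℤ/2 ⊕ ℤ/6 ⊕ ℤ/6

Derivation:
rank_ℚ(R)=3; free=4−3=1
SNF(R) diag = [2, 6, 6] → torsion [2, 6, 6]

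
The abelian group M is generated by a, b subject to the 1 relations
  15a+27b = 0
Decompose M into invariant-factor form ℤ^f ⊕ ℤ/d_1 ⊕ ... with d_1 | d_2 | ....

Answer: M ≅ ℤ^1 ⊕ ℤ/3

Derivation:
rank_ℚ(R)=1; free=2−1=1
SNF(R) diag = [3] → torsion [3]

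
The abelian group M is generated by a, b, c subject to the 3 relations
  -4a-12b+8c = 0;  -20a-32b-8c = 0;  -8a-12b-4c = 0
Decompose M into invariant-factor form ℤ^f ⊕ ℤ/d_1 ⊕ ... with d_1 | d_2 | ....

rank_ℚ(R)=3; free=3−3=0
SNF(R) diag = [4, 4, 4] → torsion [4, 4, 4]

Answer: M ≅ ℤ/4 ⊕ ℤ/4 ⊕ ℤ/4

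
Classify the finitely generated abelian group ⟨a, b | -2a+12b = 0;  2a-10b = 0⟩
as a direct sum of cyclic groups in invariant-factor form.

Answer: M ≅ ℤ/2 ⊕ ℤ/2

Derivation:
rank_ℚ(R)=2; free=2−2=0
SNF(R) diag = [2, 2] → torsion [2, 2]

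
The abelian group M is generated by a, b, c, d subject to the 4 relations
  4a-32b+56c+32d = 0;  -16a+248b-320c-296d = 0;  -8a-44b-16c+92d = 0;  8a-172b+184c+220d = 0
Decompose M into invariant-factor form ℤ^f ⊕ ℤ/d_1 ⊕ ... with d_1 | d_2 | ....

rank_ℚ(R)=4; free=4−4=0
SNF(R) diag = [4, 12, 24, 48] → torsion [4, 12, 24, 48]

Answer: M ≅ ℤ/4 ⊕ ℤ/12 ⊕ ℤ/24 ⊕ ℤ/48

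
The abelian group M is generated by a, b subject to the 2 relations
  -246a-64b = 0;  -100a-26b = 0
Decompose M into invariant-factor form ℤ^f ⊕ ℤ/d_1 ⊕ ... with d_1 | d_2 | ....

Answer: M ≅ ℤ/2 ⊕ ℤ/2

Derivation:
rank_ℚ(R)=2; free=2−2=0
SNF(R) diag = [2, 2] → torsion [2, 2]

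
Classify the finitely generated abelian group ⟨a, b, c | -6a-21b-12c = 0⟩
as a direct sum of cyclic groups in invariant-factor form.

rank_ℚ(R)=1; free=3−1=2
SNF(R) diag = [3] → torsion [3]

Answer: M ≅ ℤ^2 ⊕ ℤ/3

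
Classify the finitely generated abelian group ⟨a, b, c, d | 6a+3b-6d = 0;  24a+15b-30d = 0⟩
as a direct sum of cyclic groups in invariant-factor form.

Answer: M ≅ ℤ^2 ⊕ ℤ/3 ⊕ ℤ/6

Derivation:
rank_ℚ(R)=2; free=4−2=2
SNF(R) diag = [3, 6] → torsion [3, 6]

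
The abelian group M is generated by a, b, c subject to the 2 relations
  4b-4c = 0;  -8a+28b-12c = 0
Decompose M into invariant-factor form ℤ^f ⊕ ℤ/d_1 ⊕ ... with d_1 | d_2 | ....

rank_ℚ(R)=2; free=3−2=1
SNF(R) diag = [4, 8] → torsion [4, 8]

Answer: M ≅ ℤ^1 ⊕ ℤ/4 ⊕ ℤ/8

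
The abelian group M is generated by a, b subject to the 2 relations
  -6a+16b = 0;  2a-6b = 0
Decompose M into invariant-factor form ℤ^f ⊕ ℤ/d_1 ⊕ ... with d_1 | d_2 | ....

Answer: M ≅ ℤ/2 ⊕ ℤ/2

Derivation:
rank_ℚ(R)=2; free=2−2=0
SNF(R) diag = [2, 2] → torsion [2, 2]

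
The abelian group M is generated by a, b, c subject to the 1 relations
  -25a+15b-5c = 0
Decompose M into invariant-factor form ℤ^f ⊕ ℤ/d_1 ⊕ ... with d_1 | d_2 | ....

Answer: M ≅ ℤ^2 ⊕ ℤ/5

Derivation:
rank_ℚ(R)=1; free=3−1=2
SNF(R) diag = [5] → torsion [5]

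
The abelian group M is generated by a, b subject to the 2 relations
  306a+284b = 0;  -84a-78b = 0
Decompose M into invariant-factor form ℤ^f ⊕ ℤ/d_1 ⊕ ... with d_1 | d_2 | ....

Answer: M ≅ ℤ/2 ⊕ ℤ/6

Derivation:
rank_ℚ(R)=2; free=2−2=0
SNF(R) diag = [2, 6] → torsion [2, 6]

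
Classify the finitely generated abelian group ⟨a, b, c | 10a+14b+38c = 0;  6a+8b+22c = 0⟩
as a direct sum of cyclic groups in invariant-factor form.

Answer: M ≅ ℤ^1 ⊕ ℤ/2 ⊕ ℤ/2

Derivation:
rank_ℚ(R)=2; free=3−2=1
SNF(R) diag = [2, 2] → torsion [2, 2]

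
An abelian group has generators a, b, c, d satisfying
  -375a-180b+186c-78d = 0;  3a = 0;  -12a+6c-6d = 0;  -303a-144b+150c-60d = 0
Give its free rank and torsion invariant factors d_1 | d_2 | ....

Answer: M ≅ ℤ/3 ⊕ ℤ/6 ⊕ ℤ/18 ⊕ ℤ/36

Derivation:
rank_ℚ(R)=4; free=4−4=0
SNF(R) diag = [3, 6, 18, 36] → torsion [3, 6, 18, 36]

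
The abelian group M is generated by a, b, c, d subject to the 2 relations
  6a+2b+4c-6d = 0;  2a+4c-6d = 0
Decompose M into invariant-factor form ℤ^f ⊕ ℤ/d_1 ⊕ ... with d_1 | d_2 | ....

Answer: M ≅ ℤ^2 ⊕ ℤ/2 ⊕ ℤ/2

Derivation:
rank_ℚ(R)=2; free=4−2=2
SNF(R) diag = [2, 2] → torsion [2, 2]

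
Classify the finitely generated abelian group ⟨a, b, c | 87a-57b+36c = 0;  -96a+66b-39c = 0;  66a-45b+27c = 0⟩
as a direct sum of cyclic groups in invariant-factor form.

Answer: M ≅ ℤ/3 ⊕ ℤ/3 ⊕ ℤ/3

Derivation:
rank_ℚ(R)=3; free=3−3=0
SNF(R) diag = [3, 3, 3] → torsion [3, 3, 3]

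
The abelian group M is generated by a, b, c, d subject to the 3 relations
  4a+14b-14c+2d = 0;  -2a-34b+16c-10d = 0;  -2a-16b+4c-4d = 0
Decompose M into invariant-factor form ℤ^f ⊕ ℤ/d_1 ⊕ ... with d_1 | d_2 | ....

Answer: M ≅ ℤ^1 ⊕ ℤ/2 ⊕ ℤ/6 ⊕ ℤ/18

Derivation:
rank_ℚ(R)=3; free=4−3=1
SNF(R) diag = [2, 6, 18] → torsion [2, 6, 18]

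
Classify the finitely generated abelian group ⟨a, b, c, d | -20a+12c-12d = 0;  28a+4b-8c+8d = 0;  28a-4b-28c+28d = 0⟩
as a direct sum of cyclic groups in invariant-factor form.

rank_ℚ(R)=3; free=4−3=1
SNF(R) diag = [4, 4, 12] → torsion [4, 4, 12]

Answer: M ≅ ℤ^1 ⊕ ℤ/4 ⊕ ℤ/4 ⊕ ℤ/12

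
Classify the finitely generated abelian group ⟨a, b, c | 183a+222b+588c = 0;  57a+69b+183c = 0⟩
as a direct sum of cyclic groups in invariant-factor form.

rank_ℚ(R)=2; free=3−2=1
SNF(R) diag = [3, 9] → torsion [3, 9]

Answer: M ≅ ℤ^1 ⊕ ℤ/3 ⊕ ℤ/9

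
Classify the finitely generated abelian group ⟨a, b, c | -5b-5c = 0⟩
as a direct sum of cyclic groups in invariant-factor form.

Answer: M ≅ ℤ^2 ⊕ ℤ/5

Derivation:
rank_ℚ(R)=1; free=3−1=2
SNF(R) diag = [5] → torsion [5]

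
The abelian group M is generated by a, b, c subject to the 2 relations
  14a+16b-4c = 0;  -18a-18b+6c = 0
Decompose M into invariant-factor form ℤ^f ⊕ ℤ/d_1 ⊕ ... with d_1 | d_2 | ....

rank_ℚ(R)=2; free=3−2=1
SNF(R) diag = [2, 6] → torsion [2, 6]

Answer: M ≅ ℤ^1 ⊕ ℤ/2 ⊕ ℤ/6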